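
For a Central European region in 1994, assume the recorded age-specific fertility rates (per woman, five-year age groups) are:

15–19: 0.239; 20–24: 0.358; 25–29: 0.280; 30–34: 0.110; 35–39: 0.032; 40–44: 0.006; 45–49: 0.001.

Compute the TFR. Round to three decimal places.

Sum of ASFRs = 0.239 + 0.358 + 0.280 + 0.110 + 0.032 + 0.006 + 0.001 = 1.026
TFR = 5 × 1.026 = 5.13

5.130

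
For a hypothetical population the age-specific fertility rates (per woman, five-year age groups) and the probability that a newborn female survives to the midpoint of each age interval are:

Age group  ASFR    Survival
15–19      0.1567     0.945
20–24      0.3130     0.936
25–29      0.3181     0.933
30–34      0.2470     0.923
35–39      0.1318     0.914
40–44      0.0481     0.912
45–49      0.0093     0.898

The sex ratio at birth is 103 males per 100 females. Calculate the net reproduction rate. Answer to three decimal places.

2.804

Proportion female at birth = 100 / (100 + 103) = 0.49261.
Per-age-group product (5 × ASFR × survival probability):
  15–19: 5 × 0.1567 × 0.945 = 0.74041
  20–24: 5 × 0.3130 × 0.936 = 1.46484
  25–29: 5 × 0.3181 × 0.933 = 1.48394
  30–34: 5 × 0.2470 × 0.923 = 1.13991
  35–39: 5 × 0.1318 × 0.914 = 0.60233
  40–44: 5 × 0.0481 × 0.912 = 0.21934
  45–49: 5 × 0.0093 × 0.898 = 0.04176
Sum = 5.69253
NRR = 0.49261 × 5.69253 = 2.80420
An NRR exceeding 1 indicates intrinsic growth under these rates.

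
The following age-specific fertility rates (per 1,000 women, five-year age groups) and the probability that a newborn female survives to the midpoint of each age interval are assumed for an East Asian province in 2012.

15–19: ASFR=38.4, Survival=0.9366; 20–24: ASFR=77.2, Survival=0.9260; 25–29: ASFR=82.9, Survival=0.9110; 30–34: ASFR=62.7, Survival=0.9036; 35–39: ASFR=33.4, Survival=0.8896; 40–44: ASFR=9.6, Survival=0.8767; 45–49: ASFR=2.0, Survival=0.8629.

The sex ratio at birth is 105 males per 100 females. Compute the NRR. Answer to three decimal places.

Proportion female at birth = 100 / (100 + 105) = 0.48780.
Survival-weighted fertility by age (5·fₓ·Sₓ):
  15–19: 5 × 38.4/1000 × 0.9366 = 0.17983
  20–24: 5 × 77.2/1000 × 0.9260 = 0.35744
  25–29: 5 × 82.9/1000 × 0.9110 = 0.37761
  30–34: 5 × 62.7/1000 × 0.9036 = 0.28328
  35–39: 5 × 33.4/1000 × 0.8896 = 0.14856
  40–44: 5 × 9.6/1000 × 0.8767 = 0.04208
  45–49: 5 × 2.0/1000 × 0.8629 = 0.00863
Sum = 1.39743
NRR = 0.48780 × 1.39743 = 0.68167
With NRR below 1 the population is below replacement fertility.

0.682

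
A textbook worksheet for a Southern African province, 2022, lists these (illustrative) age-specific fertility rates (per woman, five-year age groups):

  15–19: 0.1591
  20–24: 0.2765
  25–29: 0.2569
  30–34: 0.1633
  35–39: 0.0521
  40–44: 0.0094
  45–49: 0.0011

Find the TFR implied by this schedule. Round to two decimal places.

4.59

Sum of ASFRs = 0.1591 + 0.2765 + 0.2569 + 0.1633 + 0.0521 + 0.0094 + 0.0011 = 0.9184
TFR = 5 × 0.9184 = 4.592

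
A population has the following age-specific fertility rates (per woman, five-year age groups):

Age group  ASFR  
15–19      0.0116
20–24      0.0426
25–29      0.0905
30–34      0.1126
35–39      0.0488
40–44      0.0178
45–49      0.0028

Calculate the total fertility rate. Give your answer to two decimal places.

Sum of ASFRs = 0.0116 + 0.0426 + 0.0905 + 0.1126 + 0.0488 + 0.0178 + 0.0028 = 0.3267
TFR = 5 × 0.3267 = 1.6335

1.63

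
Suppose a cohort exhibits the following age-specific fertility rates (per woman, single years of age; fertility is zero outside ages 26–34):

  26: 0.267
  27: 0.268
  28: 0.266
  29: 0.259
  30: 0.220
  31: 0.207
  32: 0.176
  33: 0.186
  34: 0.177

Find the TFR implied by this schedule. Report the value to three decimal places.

2.026

Sum of ASFRs = 0.267 + 0.268 + 0.266 + 0.259 + 0.220 + 0.207 + 0.176 + 0.186 + 0.177 = 2.026
TFR = 2.026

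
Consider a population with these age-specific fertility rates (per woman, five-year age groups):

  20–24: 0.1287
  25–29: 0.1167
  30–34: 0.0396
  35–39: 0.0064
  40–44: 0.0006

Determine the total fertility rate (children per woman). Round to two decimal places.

Sum of ASFRs = 0.1287 + 0.1167 + 0.0396 + 0.0064 + 0.0006 = 0.2920
TFR = 5 × 0.2920 = 1.46

1.46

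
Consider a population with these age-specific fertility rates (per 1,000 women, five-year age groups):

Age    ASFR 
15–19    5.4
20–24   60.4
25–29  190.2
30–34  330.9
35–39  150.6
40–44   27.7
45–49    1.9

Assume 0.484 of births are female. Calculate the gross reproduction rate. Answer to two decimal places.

Proportion female at birth = 0.484.
Sum of ASFRs = 5.4 + 60.4 + 190.2 + 330.9 + 150.6 + 27.7 + 1.9 = 767.1
TFR = 5 × 767.1 / 1000 = 3.8355
GRR = 0.484 × 3.8355 = 1.85638

1.86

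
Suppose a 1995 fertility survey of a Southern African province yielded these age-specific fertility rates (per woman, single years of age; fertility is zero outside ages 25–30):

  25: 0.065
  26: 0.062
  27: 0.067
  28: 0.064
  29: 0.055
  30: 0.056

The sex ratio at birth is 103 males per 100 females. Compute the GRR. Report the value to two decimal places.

0.18

Proportion female at birth = 100 / (100 + 103) = 0.49261.
Sum of ASFRs = 0.065 + 0.062 + 0.067 + 0.064 + 0.055 + 0.056 = 0.369
TFR = 0.369
GRR = 0.49261 × 0.369 = 0.18177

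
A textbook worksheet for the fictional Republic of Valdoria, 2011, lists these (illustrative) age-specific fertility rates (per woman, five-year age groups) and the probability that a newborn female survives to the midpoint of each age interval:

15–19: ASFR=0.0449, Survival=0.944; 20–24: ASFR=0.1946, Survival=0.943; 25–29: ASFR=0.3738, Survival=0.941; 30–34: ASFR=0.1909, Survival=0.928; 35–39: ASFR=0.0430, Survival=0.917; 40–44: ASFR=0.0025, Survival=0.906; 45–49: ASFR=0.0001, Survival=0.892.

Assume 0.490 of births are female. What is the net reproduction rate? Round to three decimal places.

Proportion female at birth = 0.490.
Per-age-group product (5 × ASFR × survival probability):
  15–19: 5 × 0.0449 × 0.944 = 0.21193
  20–24: 5 × 0.1946 × 0.943 = 0.91754
  25–29: 5 × 0.3738 × 0.941 = 1.75873
  30–34: 5 × 0.1909 × 0.928 = 0.88578
  35–39: 5 × 0.0430 × 0.917 = 0.19716
  40–44: 5 × 0.0025 × 0.906 = 0.01133
  45–49: 5 × 0.0001 × 0.892 = 0.00045
Sum = 3.98292
NRR = 0.490 × 3.98292 = 1.95163

1.952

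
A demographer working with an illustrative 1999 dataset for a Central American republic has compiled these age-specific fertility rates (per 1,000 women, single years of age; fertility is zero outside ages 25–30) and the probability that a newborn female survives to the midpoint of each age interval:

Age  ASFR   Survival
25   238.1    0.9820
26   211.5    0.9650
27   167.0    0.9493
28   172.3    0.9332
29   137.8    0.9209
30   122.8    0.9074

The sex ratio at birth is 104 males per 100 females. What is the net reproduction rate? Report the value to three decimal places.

0.488

Proportion female at birth = 100 / (100 + 104) = 0.49020.
Each age group contributes 1 × ASFR × survival:
  25: 1 × 238.1/1000 × 0.9820 = 0.23381
  26: 1 × 211.5/1000 × 0.9650 = 0.20410
  27: 1 × 167.0/1000 × 0.9493 = 0.15853
  28: 1 × 172.3/1000 × 0.9332 = 0.16079
  29: 1 × 137.8/1000 × 0.9209 = 0.12690
  30: 1 × 122.8/1000 × 0.9074 = 0.11143
Sum = 0.99556
NRR = 0.49020 × 0.99556 = 0.48802
NRR < 1, so the cohort does not fully replace itself.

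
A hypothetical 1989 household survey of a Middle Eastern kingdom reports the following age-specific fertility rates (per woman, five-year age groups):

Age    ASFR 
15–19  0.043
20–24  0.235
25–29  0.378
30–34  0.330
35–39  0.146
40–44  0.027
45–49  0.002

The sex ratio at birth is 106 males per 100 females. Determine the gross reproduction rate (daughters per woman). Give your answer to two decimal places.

Proportion female at birth = 100 / (100 + 106) = 0.48544.
Sum of ASFRs = 0.043 + 0.235 + 0.378 + 0.330 + 0.146 + 0.027 + 0.002 = 1.161
TFR = 5 × 1.161 = 5.805
GRR = 0.48544 × 5.805 = 2.81798

2.82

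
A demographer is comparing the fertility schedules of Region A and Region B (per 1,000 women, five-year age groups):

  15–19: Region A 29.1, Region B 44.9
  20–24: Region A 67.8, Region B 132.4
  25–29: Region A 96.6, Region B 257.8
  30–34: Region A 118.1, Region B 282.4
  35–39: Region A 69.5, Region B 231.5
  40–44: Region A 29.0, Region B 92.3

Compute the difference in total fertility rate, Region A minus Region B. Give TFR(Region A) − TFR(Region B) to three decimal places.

Region A:
  Sum of ASFRs = 29.1 + 67.8 + 96.6 + 118.1 + 69.5 + 29.0 = 410.1
  TFR = 5 × 410.1 / 1000 = 2.0505
Region B:
  Sum of ASFRs = 44.9 + 132.4 + 257.8 + 282.4 + 231.5 + 92.3 = 1041.3
  TFR = 5 × 1041.3 / 1000 = 5.2065
Difference = 2.0505 − 5.2065 = -3.156

-3.156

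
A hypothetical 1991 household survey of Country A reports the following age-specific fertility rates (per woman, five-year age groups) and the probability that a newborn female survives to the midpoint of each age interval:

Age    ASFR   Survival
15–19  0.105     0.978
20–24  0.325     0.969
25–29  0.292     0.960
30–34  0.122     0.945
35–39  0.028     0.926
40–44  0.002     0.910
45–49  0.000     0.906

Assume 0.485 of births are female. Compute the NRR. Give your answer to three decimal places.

2.039

Proportion female at birth = 0.485.
Survival-weighted fertility by age (5·fₓ·Sₓ):
  15–19: 5 × 0.105 × 0.978 = 0.51345
  20–24: 5 × 0.325 × 0.969 = 1.57463
  25–29: 5 × 0.292 × 0.960 = 1.40160
  30–34: 5 × 0.122 × 0.945 = 0.57645
  35–39: 5 × 0.028 × 0.926 = 0.12964
  40–44: 5 × 0.002 × 0.910 = 0.00910
  45–49: 5 × 0.000 × 0.906 = 0.00000
Sum = 4.20487
NRR = 0.485 × 4.20487 = 2.03936
An NRR exceeding 1 indicates intrinsic growth under these rates.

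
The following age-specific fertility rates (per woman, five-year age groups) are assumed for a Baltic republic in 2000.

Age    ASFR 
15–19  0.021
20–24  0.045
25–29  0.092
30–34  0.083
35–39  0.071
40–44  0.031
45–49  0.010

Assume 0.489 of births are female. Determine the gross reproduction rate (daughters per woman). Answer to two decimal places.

0.86

Proportion female at birth = 0.489.
Sum of ASFRs = 0.021 + 0.045 + 0.092 + 0.083 + 0.071 + 0.031 + 0.010 = 0.353
TFR = 5 × 0.353 = 1.765
GRR = 0.489 × 1.765 = 0.86309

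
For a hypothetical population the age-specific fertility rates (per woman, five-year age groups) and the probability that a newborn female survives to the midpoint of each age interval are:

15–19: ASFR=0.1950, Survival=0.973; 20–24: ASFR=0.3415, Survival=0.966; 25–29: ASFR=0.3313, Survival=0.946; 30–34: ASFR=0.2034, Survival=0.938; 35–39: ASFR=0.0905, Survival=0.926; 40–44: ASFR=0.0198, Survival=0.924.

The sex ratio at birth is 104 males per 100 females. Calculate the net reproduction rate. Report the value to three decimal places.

Proportion female at birth = 100 / (100 + 104) = 0.49020.
Per-age-group product (5 × ASFR × survival probability):
  15–19: 5 × 0.1950 × 0.973 = 0.94868
  20–24: 5 × 0.3415 × 0.966 = 1.64945
  25–29: 5 × 0.3313 × 0.946 = 1.56705
  30–34: 5 × 0.2034 × 0.938 = 0.95395
  35–39: 5 × 0.0905 × 0.926 = 0.41902
  40–44: 5 × 0.0198 × 0.924 = 0.09148
Sum = 5.62963
NRR = 0.49020 × 5.62963 = 2.75964
NRR > 1, so each generation more than replaces itself.

2.760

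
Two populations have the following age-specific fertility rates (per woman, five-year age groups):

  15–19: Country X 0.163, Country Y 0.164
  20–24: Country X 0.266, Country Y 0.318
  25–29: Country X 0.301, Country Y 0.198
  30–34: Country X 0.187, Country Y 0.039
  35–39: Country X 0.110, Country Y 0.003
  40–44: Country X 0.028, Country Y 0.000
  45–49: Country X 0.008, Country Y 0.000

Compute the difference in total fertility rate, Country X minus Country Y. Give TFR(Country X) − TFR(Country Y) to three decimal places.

1.705

Country X:
  Sum of ASFRs = 0.163 + 0.266 + 0.301 + 0.187 + 0.110 + 0.028 + 0.008 = 1.063
  TFR = 5 × 1.063 = 5.315
Country Y:
  Sum of ASFRs = 0.164 + 0.318 + 0.198 + 0.039 + 0.003 + 0.000 + 0.000 = 0.722
  TFR = 5 × 0.722 = 3.61
Difference = 5.315 − 3.61 = 1.705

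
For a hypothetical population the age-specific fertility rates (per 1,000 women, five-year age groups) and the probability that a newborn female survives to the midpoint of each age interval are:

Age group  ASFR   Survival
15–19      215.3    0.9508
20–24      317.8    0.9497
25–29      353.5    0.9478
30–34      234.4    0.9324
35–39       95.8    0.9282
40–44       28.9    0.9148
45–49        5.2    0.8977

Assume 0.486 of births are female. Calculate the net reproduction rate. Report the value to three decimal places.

2.868

Proportion female at birth = 0.486.
Survival-weighted fertility by age (5·fₓ·Sₓ):
  15–19: 5 × 215.3/1000 × 0.9508 = 1.02354
  20–24: 5 × 317.8/1000 × 0.9497 = 1.50907
  25–29: 5 × 353.5/1000 × 0.9478 = 1.67524
  30–34: 5 × 234.4/1000 × 0.9324 = 1.09277
  35–39: 5 × 95.8/1000 × 0.9282 = 0.44461
  40–44: 5 × 28.9/1000 × 0.9148 = 0.13219
  45–49: 5 × 5.2/1000 × 0.8977 = 0.02334
Sum = 5.90076
NRR = 0.486 × 5.90076 = 2.86777
With NRR above 1 the population is above replacement fertility.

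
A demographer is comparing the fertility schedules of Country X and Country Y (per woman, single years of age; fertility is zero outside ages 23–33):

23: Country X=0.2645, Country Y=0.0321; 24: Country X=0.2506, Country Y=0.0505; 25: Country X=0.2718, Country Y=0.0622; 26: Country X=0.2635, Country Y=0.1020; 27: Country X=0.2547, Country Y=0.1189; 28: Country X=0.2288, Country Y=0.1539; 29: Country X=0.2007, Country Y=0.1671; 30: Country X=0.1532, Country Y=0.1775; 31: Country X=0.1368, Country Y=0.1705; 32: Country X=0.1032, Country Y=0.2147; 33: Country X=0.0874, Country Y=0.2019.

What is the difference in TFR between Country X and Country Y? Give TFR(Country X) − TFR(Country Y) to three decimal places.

0.764

Country X:
  Sum of ASFRs = 0.2645 + 0.2506 + 0.2718 + 0.2635 + 0.2547 + 0.2288 + 0.2007 + 0.1532 + 0.1368 + 0.1032 + 0.0874 = 2.2152
  TFR = 2.2152
Country Y:
  Sum of ASFRs = 0.0321 + 0.0505 + 0.0622 + 0.1020 + 0.1189 + 0.1539 + 0.1671 + 0.1775 + 0.1705 + 0.2147 + 0.2019 = 1.4513
  TFR = 1.4513
Difference = 2.2152 − 1.4513 = 0.7639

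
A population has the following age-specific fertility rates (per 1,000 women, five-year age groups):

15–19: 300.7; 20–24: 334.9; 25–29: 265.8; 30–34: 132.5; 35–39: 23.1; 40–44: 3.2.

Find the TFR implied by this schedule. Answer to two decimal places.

Sum of ASFRs = 300.7 + 334.9 + 265.8 + 132.5 + 23.1 + 3.2 = 1060.2
TFR = 5 × 1060.2 / 1000 = 5.301

5.30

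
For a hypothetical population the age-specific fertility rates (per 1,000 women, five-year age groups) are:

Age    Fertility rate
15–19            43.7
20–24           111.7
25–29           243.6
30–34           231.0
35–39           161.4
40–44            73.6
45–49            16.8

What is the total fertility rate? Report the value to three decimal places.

Sum of ASFRs = 43.7 + 111.7 + 243.6 + 231.0 + 161.4 + 73.6 + 16.8 = 881.8
TFR = 5 × 881.8 / 1000 = 4.409

4.409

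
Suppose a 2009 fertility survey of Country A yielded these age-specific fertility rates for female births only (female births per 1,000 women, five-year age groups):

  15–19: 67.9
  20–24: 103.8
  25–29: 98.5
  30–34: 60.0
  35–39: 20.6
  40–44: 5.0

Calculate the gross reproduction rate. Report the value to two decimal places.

1.78

Sum of female ASFRs = 67.9 + 103.8 + 98.5 + 60.0 + 20.6 + 5.0 = 355.8
GRR = 5 × 355.8 / 1000 = 1.779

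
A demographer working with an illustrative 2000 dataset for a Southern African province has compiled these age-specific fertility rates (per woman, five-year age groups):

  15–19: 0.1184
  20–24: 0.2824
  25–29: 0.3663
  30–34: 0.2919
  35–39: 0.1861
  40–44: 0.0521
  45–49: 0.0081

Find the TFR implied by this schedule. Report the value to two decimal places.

6.53

Sum of ASFRs = 0.1184 + 0.2824 + 0.3663 + 0.2919 + 0.1861 + 0.0521 + 0.0081 = 1.3053
TFR = 5 × 1.3053 = 6.5265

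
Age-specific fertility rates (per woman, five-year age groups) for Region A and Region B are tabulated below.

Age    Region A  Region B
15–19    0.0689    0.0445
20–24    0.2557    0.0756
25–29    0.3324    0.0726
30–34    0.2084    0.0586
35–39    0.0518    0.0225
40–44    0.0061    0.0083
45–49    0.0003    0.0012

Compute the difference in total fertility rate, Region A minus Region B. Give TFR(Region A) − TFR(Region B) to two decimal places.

3.20

Region A:
  Sum of ASFRs = 0.0689 + 0.2557 + 0.3324 + 0.2084 + 0.0518 + 0.0061 + 0.0003 = 0.9236
  TFR = 5 × 0.9236 = 4.618
Region B:
  Sum of ASFRs = 0.0445 + 0.0756 + 0.0726 + 0.0586 + 0.0225 + 0.0083 + 0.0012 = 0.2833
  TFR = 5 × 0.2833 = 1.4165
Difference = 4.618 − 1.4165 = 3.2015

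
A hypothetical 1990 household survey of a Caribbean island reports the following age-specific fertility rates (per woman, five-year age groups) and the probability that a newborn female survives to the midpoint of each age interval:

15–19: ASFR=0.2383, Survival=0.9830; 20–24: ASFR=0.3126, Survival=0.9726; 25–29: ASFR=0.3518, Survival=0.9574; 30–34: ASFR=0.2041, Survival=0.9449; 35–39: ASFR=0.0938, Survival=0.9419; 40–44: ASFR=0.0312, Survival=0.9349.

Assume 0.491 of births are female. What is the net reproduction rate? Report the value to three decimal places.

2.910

Proportion female at birth = 0.491.
Weighting each age-specific rate by interval width and survival:
  15–19: 5 × 0.2383 × 0.9830 = 1.17124
  20–24: 5 × 0.3126 × 0.9726 = 1.52017
  25–29: 5 × 0.3518 × 0.9574 = 1.68407
  30–34: 5 × 0.2041 × 0.9449 = 0.96427
  35–39: 5 × 0.0938 × 0.9419 = 0.44175
  40–44: 5 × 0.0312 × 0.9349 = 0.14584
Sum = 5.92734
NRR = 0.491 × 5.92734 = 2.91032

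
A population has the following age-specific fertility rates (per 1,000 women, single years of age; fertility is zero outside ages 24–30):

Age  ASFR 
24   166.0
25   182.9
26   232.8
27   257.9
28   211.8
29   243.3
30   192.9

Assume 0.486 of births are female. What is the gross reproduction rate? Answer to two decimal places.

Proportion female at birth = 0.486.
Sum of ASFRs = 166.0 + 182.9 + 232.8 + 257.9 + 211.8 + 243.3 + 192.9 = 1487.6
TFR = 1487.6 / 1000 = 1.4876
GRR = 0.486 × 1.4876 = 0.72297

0.72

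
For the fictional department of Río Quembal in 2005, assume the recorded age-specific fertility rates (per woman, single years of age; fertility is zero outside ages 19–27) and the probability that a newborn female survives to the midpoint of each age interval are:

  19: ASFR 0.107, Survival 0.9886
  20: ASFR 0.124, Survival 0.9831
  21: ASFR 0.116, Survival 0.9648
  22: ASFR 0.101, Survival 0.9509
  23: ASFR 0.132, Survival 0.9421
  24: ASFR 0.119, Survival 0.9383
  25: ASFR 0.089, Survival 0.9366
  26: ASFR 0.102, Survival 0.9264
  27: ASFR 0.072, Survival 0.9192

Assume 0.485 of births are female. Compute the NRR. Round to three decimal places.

0.444

Proportion female at birth = 0.485.
Each age group contributes 1 × ASFR × survival:
  19: 1 × 0.107 × 0.9886 = 0.10578
  20: 1 × 0.124 × 0.9831 = 0.12190
  21: 1 × 0.116 × 0.9648 = 0.11192
  22: 1 × 0.101 × 0.9509 = 0.09604
  23: 1 × 0.132 × 0.9421 = 0.12436
  24: 1 × 0.119 × 0.9383 = 0.11166
  25: 1 × 0.089 × 0.9366 = 0.08336
  26: 1 × 0.102 × 0.9264 = 0.09449
  27: 1 × 0.072 × 0.9192 = 0.06618
Sum = 0.91569
NRR = 0.485 × 0.91569 = 0.44411
An NRR under 1 implies long-run decline under these rates.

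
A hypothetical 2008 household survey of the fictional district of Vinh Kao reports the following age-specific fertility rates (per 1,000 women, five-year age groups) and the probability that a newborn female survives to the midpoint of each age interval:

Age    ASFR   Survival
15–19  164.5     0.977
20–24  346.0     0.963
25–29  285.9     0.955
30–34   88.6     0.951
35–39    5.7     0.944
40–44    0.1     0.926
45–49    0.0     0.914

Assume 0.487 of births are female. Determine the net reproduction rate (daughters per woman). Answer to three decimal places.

Proportion female at birth = 0.487.
Per-age-group product (5 × ASFR × survival probability):
  15–19: 5 × 164.5/1000 × 0.977 = 0.80358
  20–24: 5 × 346.0/1000 × 0.963 = 1.66599
  25–29: 5 × 285.9/1000 × 0.955 = 1.36517
  30–34: 5 × 88.6/1000 × 0.951 = 0.42129
  35–39: 5 × 5.7/1000 × 0.944 = 0.02690
  40–44: 5 × 0.1/1000 × 0.926 = 0.00046
  45–49: 5 × 0.0/1000 × 0.914 = 0.00000
Sum = 4.28339
NRR = 0.487 × 4.28339 = 2.08601
NRR > 1, so each generation more than replaces itself.

2.086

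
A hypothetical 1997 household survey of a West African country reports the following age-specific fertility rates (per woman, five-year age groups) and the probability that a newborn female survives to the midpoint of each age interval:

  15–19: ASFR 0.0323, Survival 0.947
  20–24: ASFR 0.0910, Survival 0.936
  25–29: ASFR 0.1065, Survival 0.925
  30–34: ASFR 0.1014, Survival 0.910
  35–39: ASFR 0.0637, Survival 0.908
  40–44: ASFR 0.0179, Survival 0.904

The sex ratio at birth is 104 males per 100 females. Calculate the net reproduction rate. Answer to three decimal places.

0.933

Proportion female at birth = 100 / (100 + 104) = 0.49020.
Each age group contributes 5 × ASFR × survival:
  15–19: 5 × 0.0323 × 0.947 = 0.15294
  20–24: 5 × 0.0910 × 0.936 = 0.42588
  25–29: 5 × 0.1065 × 0.925 = 0.49256
  30–34: 5 × 0.1014 × 0.910 = 0.46137
  35–39: 5 × 0.0637 × 0.908 = 0.28920
  40–44: 5 × 0.0179 × 0.904 = 0.08091
Sum = 1.90286
NRR = 0.49020 × 1.90286 = 0.93278
NRR < 1, so the cohort does not fully replace itself.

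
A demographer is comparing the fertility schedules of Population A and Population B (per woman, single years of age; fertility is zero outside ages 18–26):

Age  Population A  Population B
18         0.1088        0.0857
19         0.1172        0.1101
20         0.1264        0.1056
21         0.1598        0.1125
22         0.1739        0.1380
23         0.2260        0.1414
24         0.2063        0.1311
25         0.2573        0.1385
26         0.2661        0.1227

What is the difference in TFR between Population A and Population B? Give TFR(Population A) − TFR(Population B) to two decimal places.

Population A:
  Sum of ASFRs = 0.1088 + 0.1172 + 0.1264 + 0.1598 + 0.1739 + 0.2260 + 0.2063 + 0.2573 + 0.2661 = 1.6418
  TFR = 1.6418
Population B:
  Sum of ASFRs = 0.0857 + 0.1101 + 0.1056 + 0.1125 + 0.1380 + 0.1414 + 0.1311 + 0.1385 + 0.1227 = 1.0856
  TFR = 1.0856
Difference = 1.6418 − 1.0856 = 0.5562

0.56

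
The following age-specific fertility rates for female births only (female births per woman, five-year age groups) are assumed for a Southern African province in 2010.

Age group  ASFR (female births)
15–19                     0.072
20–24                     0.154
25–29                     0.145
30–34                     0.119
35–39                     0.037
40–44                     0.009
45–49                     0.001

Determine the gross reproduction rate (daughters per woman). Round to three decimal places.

2.685

Sum of female ASFRs = 0.072 + 0.154 + 0.145 + 0.119 + 0.037 + 0.009 + 0.001 = 0.537
GRR = 5 × 0.537 = 2.685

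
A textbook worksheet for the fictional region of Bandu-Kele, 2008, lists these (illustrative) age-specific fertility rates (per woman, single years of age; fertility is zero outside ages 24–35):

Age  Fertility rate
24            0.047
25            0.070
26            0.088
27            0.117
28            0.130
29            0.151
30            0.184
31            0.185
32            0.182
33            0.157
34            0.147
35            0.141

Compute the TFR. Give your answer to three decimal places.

1.599

Sum of ASFRs = 0.047 + 0.070 + 0.088 + 0.117 + 0.130 + 0.151 + 0.184 + 0.185 + 0.182 + 0.157 + 0.147 + 0.141 = 1.599
TFR = 1.599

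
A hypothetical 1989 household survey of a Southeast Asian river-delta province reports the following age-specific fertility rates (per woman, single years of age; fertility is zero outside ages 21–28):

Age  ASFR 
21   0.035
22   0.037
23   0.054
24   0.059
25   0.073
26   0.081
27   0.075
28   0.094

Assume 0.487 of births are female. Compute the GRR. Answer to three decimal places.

0.247

Proportion female at birth = 0.487.
Sum of ASFRs = 0.035 + 0.037 + 0.054 + 0.059 + 0.073 + 0.081 + 0.075 + 0.094 = 0.508
TFR = 0.508
GRR = 0.487 × 0.508 = 0.24740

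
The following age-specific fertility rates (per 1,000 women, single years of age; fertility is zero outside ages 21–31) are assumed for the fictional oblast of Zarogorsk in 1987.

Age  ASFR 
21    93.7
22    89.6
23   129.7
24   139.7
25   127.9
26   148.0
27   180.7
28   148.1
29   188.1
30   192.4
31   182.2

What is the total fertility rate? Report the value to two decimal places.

1.62

Sum of ASFRs = 93.7 + 89.6 + 129.7 + 139.7 + 127.9 + 148.0 + 180.7 + 148.1 + 188.1 + 192.4 + 182.2 = 1620.1
TFR = 1620.1 / 1000 = 1.6201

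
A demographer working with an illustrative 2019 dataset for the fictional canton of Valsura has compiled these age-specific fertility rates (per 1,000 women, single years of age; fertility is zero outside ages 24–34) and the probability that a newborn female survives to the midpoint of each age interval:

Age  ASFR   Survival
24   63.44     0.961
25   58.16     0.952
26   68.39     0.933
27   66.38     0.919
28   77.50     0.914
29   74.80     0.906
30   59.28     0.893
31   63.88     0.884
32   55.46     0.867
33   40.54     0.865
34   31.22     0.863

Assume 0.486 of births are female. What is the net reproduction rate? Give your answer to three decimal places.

0.291

Proportion female at birth = 0.486.
Per-age-group product (1 × ASFR × survival probability):
  24: 1 × 63.44/1000 × 0.961 = 0.06097
  25: 1 × 58.16/1000 × 0.952 = 0.05537
  26: 1 × 68.39/1000 × 0.933 = 0.06381
  27: 1 × 66.38/1000 × 0.919 = 0.06100
  28: 1 × 77.50/1000 × 0.914 = 0.07084
  29: 1 × 74.80/1000 × 0.906 = 0.06777
  30: 1 × 59.28/1000 × 0.893 = 0.05294
  31: 1 × 63.88/1000 × 0.884 = 0.05647
  32: 1 × 55.46/1000 × 0.867 = 0.04808
  33: 1 × 40.54/1000 × 0.865 = 0.03507
  34: 1 × 31.22/1000 × 0.863 = 0.02694
Sum = 0.59926
NRR = 0.486 × 0.59926 = 0.29124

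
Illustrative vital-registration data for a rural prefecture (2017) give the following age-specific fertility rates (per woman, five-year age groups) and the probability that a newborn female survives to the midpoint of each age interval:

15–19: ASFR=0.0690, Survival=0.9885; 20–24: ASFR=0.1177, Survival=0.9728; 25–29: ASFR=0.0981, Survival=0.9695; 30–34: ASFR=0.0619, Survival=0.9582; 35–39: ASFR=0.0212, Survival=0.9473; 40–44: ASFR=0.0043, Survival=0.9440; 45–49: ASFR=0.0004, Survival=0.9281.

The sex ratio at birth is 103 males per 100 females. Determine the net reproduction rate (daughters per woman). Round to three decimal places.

0.891

Proportion female at birth = 100 / (100 + 103) = 0.49261.
Survival-weighted fertility by age (5·fₓ·Sₓ):
  15–19: 5 × 0.0690 × 0.9885 = 0.34103
  20–24: 5 × 0.1177 × 0.9728 = 0.57249
  25–29: 5 × 0.0981 × 0.9695 = 0.47554
  30–34: 5 × 0.0619 × 0.9582 = 0.29656
  35–39: 5 × 0.0212 × 0.9473 = 0.10041
  40–44: 5 × 0.0043 × 0.9440 = 0.02030
  45–49: 5 × 0.0004 × 0.9281 = 0.00186
Sum = 1.80819
NRR = 0.49261 × 1.80819 = 0.89073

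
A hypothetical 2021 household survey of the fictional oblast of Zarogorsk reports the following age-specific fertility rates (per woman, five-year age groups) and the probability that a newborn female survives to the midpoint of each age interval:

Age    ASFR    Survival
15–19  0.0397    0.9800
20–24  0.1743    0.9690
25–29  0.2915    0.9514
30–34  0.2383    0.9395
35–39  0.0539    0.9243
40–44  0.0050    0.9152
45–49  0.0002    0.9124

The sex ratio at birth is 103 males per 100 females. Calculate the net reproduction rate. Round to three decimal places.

1.881

Proportion female at birth = 100 / (100 + 103) = 0.49261.
Weighting each age-specific rate by interval width and survival:
  15–19: 5 × 0.0397 × 0.9800 = 0.19453
  20–24: 5 × 0.1743 × 0.9690 = 0.84448
  25–29: 5 × 0.2915 × 0.9514 = 1.38667
  30–34: 5 × 0.2383 × 0.9395 = 1.11941
  35–39: 5 × 0.0539 × 0.9243 = 0.24910
  40–44: 5 × 0.0050 × 0.9152 = 0.02288
  45–49: 5 × 0.0002 × 0.9124 = 0.00091
Sum = 3.81798
NRR = 0.49261 × 3.81798 = 1.88078
With NRR above 1 the population is above replacement fertility.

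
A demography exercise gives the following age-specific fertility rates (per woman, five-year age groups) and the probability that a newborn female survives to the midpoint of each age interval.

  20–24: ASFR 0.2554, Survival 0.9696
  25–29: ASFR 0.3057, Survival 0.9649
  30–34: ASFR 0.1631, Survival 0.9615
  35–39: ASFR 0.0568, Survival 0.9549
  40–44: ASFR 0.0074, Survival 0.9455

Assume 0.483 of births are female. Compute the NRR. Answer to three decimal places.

1.837

Proportion female at birth = 0.483.
Weighting each age-specific rate by interval width and survival:
  20–24: 5 × 0.2554 × 0.9696 = 1.23818
  25–29: 5 × 0.3057 × 0.9649 = 1.47485
  30–34: 5 × 0.1631 × 0.9615 = 0.78410
  35–39: 5 × 0.0568 × 0.9549 = 0.27119
  40–44: 5 × 0.0074 × 0.9455 = 0.03498
Sum = 3.80330
NRR = 0.483 × 3.80330 = 1.83699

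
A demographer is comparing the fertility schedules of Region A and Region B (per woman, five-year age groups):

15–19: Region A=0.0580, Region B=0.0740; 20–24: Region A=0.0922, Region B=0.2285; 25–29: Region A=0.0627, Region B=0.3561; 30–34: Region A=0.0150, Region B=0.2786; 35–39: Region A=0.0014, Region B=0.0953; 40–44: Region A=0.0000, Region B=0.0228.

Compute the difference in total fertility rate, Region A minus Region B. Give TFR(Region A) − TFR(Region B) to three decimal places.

Region A:
  Sum of ASFRs = 0.0580 + 0.0922 + 0.0627 + 0.0150 + 0.0014 + 0.0000 = 0.2293
  TFR = 5 × 0.2293 = 1.1465
Region B:
  Sum of ASFRs = 0.0740 + 0.2285 + 0.3561 + 0.2786 + 0.0953 + 0.0228 = 1.0553
  TFR = 5 × 1.0553 = 5.2765
Difference = 1.1465 − 5.2765 = -4.13

-4.130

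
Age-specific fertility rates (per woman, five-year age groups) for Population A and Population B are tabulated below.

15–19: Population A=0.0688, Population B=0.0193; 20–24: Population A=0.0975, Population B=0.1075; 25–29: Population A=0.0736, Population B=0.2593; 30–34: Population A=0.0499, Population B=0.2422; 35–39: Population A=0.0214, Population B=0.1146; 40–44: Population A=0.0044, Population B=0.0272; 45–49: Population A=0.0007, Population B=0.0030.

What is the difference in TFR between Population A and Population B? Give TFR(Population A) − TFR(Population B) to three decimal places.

-2.284

Population A:
  Sum of ASFRs = 0.0688 + 0.0975 + 0.0736 + 0.0499 + 0.0214 + 0.0044 + 0.0007 = 0.3163
  TFR = 5 × 0.3163 = 1.5815
Population B:
  Sum of ASFRs = 0.0193 + 0.1075 + 0.2593 + 0.2422 + 0.1146 + 0.0272 + 0.0030 = 0.7731
  TFR = 5 × 0.7731 = 3.8655
Difference = 1.5815 − 3.8655 = -2.284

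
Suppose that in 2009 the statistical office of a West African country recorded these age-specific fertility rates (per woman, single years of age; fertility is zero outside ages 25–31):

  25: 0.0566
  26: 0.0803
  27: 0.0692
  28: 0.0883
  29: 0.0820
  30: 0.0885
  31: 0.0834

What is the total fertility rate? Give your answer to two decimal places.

0.55

Sum of ASFRs = 0.0566 + 0.0803 + 0.0692 + 0.0883 + 0.0820 + 0.0885 + 0.0834 = 0.5483
TFR = 0.5483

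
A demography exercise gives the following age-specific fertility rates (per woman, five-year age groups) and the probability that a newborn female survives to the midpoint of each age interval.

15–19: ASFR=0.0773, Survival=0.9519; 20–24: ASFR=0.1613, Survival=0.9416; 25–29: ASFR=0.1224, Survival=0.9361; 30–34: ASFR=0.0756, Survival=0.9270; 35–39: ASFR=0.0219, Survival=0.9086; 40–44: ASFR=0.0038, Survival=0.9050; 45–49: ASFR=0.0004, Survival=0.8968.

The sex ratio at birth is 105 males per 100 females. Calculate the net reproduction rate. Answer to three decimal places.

Proportion female at birth = 100 / (100 + 105) = 0.48780.
Weighting each age-specific rate by interval width and survival:
  15–19: 5 × 0.0773 × 0.9519 = 0.36791
  20–24: 5 × 0.1613 × 0.9416 = 0.75940
  25–29: 5 × 0.1224 × 0.9361 = 0.57289
  30–34: 5 × 0.0756 × 0.9270 = 0.35041
  35–39: 5 × 0.0219 × 0.9086 = 0.09949
  40–44: 5 × 0.0038 × 0.9050 = 0.01720
  45–49: 5 × 0.0004 × 0.8968 = 0.00179
Sum = 2.16909
NRR = 0.48780 × 2.16909 = 1.05808
With NRR above 1 the population is above replacement fertility.

1.058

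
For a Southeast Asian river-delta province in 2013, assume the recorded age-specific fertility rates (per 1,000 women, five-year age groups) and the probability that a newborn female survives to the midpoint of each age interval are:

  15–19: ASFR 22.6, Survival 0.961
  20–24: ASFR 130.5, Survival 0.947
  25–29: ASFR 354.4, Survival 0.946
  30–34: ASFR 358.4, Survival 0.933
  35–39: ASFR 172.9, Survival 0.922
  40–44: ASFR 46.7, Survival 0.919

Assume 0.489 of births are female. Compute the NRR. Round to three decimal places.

Proportion female at birth = 0.489.
Survival-weighted fertility by age (5·fₓ·Sₓ):
  15–19: 5 × 22.6/1000 × 0.961 = 0.10859
  20–24: 5 × 130.5/1000 × 0.947 = 0.61792
  25–29: 5 × 354.4/1000 × 0.946 = 1.67631
  30–34: 5 × 358.4/1000 × 0.933 = 1.67194
  35–39: 5 × 172.9/1000 × 0.922 = 0.79707
  40–44: 5 × 46.7/1000 × 0.919 = 0.21459
Sum = 5.08642
NRR = 0.489 × 5.08642 = 2.48726
NRR > 1, so each generation more than replaces itself.

2.487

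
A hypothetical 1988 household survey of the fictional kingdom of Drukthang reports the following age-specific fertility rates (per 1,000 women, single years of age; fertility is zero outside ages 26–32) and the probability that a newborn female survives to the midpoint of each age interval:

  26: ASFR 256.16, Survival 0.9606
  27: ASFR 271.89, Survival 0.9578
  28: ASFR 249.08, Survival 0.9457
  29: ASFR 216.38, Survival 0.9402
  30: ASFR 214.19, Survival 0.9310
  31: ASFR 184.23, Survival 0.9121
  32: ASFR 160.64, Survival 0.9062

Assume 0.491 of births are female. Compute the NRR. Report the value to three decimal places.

0.716

Proportion female at birth = 0.491.
Survival-weighted fertility by age (1·fₓ·Sₓ):
  26: 1 × 256.16/1000 × 0.9606 = 0.24607
  27: 1 × 271.89/1000 × 0.9578 = 0.26042
  28: 1 × 249.08/1000 × 0.9457 = 0.23555
  29: 1 × 216.38/1000 × 0.9402 = 0.20344
  30: 1 × 214.19/1000 × 0.9310 = 0.19941
  31: 1 × 184.23/1000 × 0.9121 = 0.16804
  32: 1 × 160.64/1000 × 0.9062 = 0.14557
Sum = 1.45850
NRR = 0.491 × 1.45850 = 0.71612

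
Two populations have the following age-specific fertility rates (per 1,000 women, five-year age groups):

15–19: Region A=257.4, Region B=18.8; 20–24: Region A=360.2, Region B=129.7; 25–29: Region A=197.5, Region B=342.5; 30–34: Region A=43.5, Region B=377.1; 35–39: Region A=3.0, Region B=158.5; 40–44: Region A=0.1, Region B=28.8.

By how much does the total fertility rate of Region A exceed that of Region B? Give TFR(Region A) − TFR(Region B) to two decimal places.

Region A:
  Sum of ASFRs = 257.4 + 360.2 + 197.5 + 43.5 + 3.0 + 0.1 = 861.7
  TFR = 5 × 861.7 / 1000 = 4.3085
Region B:
  Sum of ASFRs = 18.8 + 129.7 + 342.5 + 377.1 + 158.5 + 28.8 = 1055.4
  TFR = 5 × 1055.4 / 1000 = 5.277
Difference = 4.3085 − 5.277 = -0.9685

-0.97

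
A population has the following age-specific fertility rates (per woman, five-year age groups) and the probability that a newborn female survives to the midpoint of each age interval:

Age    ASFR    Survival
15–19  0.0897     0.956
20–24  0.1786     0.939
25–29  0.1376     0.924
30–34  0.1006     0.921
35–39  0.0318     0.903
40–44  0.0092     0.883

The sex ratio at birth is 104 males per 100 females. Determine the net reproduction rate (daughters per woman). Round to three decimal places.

Proportion female at birth = 100 / (100 + 104) = 0.49020.
Each age group contributes 5 × ASFR × survival:
  15–19: 5 × 0.0897 × 0.956 = 0.42877
  20–24: 5 × 0.1786 × 0.939 = 0.83853
  25–29: 5 × 0.1376 × 0.924 = 0.63571
  30–34: 5 × 0.1006 × 0.921 = 0.46326
  35–39: 5 × 0.0318 × 0.903 = 0.14358
  40–44: 5 × 0.0092 × 0.883 = 0.04062
Sum = 2.55047
NRR = 0.49020 × 2.55047 = 1.25024

1.250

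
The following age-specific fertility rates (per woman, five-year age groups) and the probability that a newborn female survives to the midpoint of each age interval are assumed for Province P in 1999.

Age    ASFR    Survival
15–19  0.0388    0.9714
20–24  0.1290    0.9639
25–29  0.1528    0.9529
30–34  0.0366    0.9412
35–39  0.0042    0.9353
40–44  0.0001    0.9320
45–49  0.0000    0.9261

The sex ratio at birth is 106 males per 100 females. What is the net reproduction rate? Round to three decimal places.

Proportion female at birth = 100 / (100 + 106) = 0.48544.
Each age group contributes 5 × ASFR × survival:
  15–19: 5 × 0.0388 × 0.9714 = 0.18845
  20–24: 5 × 0.1290 × 0.9639 = 0.62172
  25–29: 5 × 0.1528 × 0.9529 = 0.72802
  30–34: 5 × 0.0366 × 0.9412 = 0.17224
  35–39: 5 × 0.0042 × 0.9353 = 0.01964
  40–44: 5 × 0.0001 × 0.9320 = 0.00047
  45–49: 5 × 0.0000 × 0.9261 = 0.00000
Sum = 1.73054
NRR = 0.48544 × 1.73054 = 0.84007
With NRR below 1 the population is below replacement fertility.

0.840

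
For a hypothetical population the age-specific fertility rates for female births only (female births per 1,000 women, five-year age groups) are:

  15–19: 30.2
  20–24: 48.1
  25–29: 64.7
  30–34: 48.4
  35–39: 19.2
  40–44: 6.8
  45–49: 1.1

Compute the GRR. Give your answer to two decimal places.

Sum of female ASFRs = 30.2 + 48.1 + 64.7 + 48.4 + 19.2 + 6.8 + 1.1 = 218.5
GRR = 5 × 218.5 / 1000 = 1.0925

1.09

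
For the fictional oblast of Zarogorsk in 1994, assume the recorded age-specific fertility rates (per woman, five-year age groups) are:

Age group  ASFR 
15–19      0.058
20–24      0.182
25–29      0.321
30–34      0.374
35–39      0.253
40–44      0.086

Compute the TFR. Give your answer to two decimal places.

6.37

Sum of ASFRs = 0.058 + 0.182 + 0.321 + 0.374 + 0.253 + 0.086 = 1.274
TFR = 5 × 1.274 = 6.37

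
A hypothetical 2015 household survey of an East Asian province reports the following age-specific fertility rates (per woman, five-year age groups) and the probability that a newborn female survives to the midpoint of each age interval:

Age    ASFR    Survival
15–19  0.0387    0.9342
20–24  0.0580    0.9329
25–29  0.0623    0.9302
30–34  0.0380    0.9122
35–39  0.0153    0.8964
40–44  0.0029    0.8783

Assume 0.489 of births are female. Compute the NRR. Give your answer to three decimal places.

Proportion female at birth = 0.489.
Survival-weighted fertility by age (5·fₓ·Sₓ):
  15–19: 5 × 0.0387 × 0.9342 = 0.18077
  20–24: 5 × 0.0580 × 0.9329 = 0.27054
  25–29: 5 × 0.0623 × 0.9302 = 0.28976
  30–34: 5 × 0.0380 × 0.9122 = 0.17332
  35–39: 5 × 0.0153 × 0.8964 = 0.06857
  40–44: 5 × 0.0029 × 0.8783 = 0.01274
Sum = 0.99570
NRR = 0.489 × 0.99570 = 0.48690
With NRR below 1 the population is below replacement fertility.

0.487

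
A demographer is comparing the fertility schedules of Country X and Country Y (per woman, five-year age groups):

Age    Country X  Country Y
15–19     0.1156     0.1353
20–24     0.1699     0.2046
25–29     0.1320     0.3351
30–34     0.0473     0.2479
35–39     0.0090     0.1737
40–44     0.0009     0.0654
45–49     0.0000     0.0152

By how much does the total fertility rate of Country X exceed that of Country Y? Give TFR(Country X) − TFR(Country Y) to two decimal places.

Country X:
  Sum of ASFRs = 0.1156 + 0.1699 + 0.1320 + 0.0473 + 0.0090 + 0.0009 + 0.0000 = 0.4747
  TFR = 5 × 0.4747 = 2.3735
Country Y:
  Sum of ASFRs = 0.1353 + 0.2046 + 0.3351 + 0.2479 + 0.1737 + 0.0654 + 0.0152 = 1.1772
  TFR = 5 × 1.1772 = 5.886
Difference = 2.3735 − 5.886 = -3.5125

-3.51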